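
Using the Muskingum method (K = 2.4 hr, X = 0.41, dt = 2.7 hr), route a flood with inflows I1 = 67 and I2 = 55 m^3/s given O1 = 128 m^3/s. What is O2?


Muskingum coefficients:
denom = 2*K*(1-X) + dt = 2*2.4*(1-0.41) + 2.7 = 5.532.
C0 = (dt - 2*K*X)/denom = (2.7 - 2*2.4*0.41)/5.532 = 0.1323.
C1 = (dt + 2*K*X)/denom = (2.7 + 2*2.4*0.41)/5.532 = 0.8438.
C2 = (2*K*(1-X) - dt)/denom = 0.0239.
O2 = C0*I2 + C1*I1 + C2*O1
   = 0.1323*55 + 0.8438*67 + 0.0239*128
   = 66.87 m^3/s.

66.87


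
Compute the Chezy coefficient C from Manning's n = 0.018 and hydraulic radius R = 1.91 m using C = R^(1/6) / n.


The Chezy coefficient relates to Manning's n through C = R^(1/6) / n.
R^(1/6) = 1.91^(1/6) = 1.113881.
C = 1.113881 / 0.018 = 61.88 m^(1/2)/s.

61.88


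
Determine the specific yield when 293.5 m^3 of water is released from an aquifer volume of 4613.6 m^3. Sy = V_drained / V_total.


Specific yield Sy = Volume drained / Total volume.
Sy = 293.5 / 4613.6
   = 0.0636.

0.0636


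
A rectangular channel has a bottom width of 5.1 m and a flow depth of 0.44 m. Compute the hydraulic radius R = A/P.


For a rectangular section:
Flow area A = b * y = 5.1 * 0.44 = 2.24 m^2.
Wetted perimeter P = b + 2y = 5.1 + 2*0.44 = 5.98 m.
Hydraulic radius R = A/P = 2.24 / 5.98 = 0.3753 m.

0.3753


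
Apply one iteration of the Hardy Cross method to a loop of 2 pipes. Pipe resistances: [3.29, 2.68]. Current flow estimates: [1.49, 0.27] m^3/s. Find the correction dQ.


Numerator terms (r*Q*|Q|): 3.29*1.49*|1.49| = 7.3041; 2.68*0.27*|0.27| = 0.1954.
Sum of numerator = 7.4995.
Denominator terms (r*|Q|): 3.29*|1.49| = 4.9021; 2.68*|0.27| = 0.7236.
2 * sum of denominator = 2 * 5.6257 = 11.2514.
dQ = -7.4995 / 11.2514 = -0.6665 m^3/s.

-0.6665


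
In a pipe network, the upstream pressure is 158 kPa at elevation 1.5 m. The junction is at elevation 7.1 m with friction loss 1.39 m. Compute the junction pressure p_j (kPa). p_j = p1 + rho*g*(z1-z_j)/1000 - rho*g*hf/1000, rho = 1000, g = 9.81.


Junction pressure: p_j = p1 + rho*g*(z1 - z_j)/1000 - rho*g*hf/1000.
Elevation term = 1000*9.81*(1.5 - 7.1)/1000 = -54.936 kPa.
Friction term = 1000*9.81*1.39/1000 = 13.636 kPa.
p_j = 158 + -54.936 - 13.636 = 89.43 kPa.

89.43


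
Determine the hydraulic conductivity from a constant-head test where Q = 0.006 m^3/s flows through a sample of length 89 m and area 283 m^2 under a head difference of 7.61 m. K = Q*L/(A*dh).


From K = Q*L / (A*dh):
Numerator: Q*L = 0.006 * 89 = 0.534.
Denominator: A*dh = 283 * 7.61 = 2153.63.
K = 0.534 / 2153.63 = 0.000248 m/s.

0.000248


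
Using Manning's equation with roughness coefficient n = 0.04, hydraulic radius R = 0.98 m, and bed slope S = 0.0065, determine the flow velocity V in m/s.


Manning's equation gives V = (1/n) * R^(2/3) * S^(1/2).
First, compute R^(2/3) = 0.98^(2/3) = 0.9866.
Next, S^(1/2) = 0.0065^(1/2) = 0.080623.
Then 1/n = 1/0.04 = 25.0.
V = 25.0 * 0.9866 * 0.080623 = 1.9886 m/s.

1.9886


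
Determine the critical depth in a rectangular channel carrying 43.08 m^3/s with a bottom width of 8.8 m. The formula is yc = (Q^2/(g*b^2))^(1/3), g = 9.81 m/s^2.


Using yc = (Q^2 / (g * b^2))^(1/3):
Q^2 = 43.08^2 = 1855.89.
g * b^2 = 9.81 * 8.8^2 = 9.81 * 77.44 = 759.69.
Q^2 / (g*b^2) = 1855.89 / 759.69 = 2.443.
yc = 2.443^(1/3) = 1.3468 m.

1.3468


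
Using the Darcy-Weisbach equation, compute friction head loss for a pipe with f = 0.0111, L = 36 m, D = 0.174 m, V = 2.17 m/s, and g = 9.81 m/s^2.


Darcy-Weisbach equation: h_f = f * (L/D) * V^2/(2g).
f * L/D = 0.0111 * 36/0.174 = 2.2966.
V^2/(2g) = 2.17^2 / (2*9.81) = 4.7089 / 19.62 = 0.24 m.
h_f = 2.2966 * 0.24 = 0.551 m.

0.551


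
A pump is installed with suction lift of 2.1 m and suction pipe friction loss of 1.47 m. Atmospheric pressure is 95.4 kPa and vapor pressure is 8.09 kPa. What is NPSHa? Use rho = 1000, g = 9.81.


NPSHa = p_atm/(rho*g) - z_s - hf_s - p_vap/(rho*g).
p_atm/(rho*g) = 95.4*1000 / (1000*9.81) = 9.725 m.
p_vap/(rho*g) = 8.09*1000 / (1000*9.81) = 0.825 m.
NPSHa = 9.725 - 2.1 - 1.47 - 0.825
      = 5.33 m.

5.33


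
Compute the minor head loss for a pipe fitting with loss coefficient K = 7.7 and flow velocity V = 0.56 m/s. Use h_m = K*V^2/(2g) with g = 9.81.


Minor loss formula: h_m = K * V^2/(2g).
V^2 = 0.56^2 = 0.3136.
V^2/(2g) = 0.3136 / 19.62 = 0.016 m.
h_m = 7.7 * 0.016 = 0.1231 m.

0.1231


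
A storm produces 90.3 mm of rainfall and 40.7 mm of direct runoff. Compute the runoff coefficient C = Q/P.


The runoff coefficient C = runoff depth / rainfall depth.
C = 40.7 / 90.3
  = 0.4507.

0.4507


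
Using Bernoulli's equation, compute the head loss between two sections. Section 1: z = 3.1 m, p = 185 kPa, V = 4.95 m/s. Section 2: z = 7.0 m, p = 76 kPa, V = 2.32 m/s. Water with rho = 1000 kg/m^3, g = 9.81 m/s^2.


Total head at each section: H = z + p/(rho*g) + V^2/(2g).
H1 = 3.1 + 185*1000/(1000*9.81) + 4.95^2/(2*9.81)
   = 3.1 + 18.858 + 1.2489
   = 23.207 m.
H2 = 7.0 + 76*1000/(1000*9.81) + 2.32^2/(2*9.81)
   = 7.0 + 7.747 + 0.2743
   = 15.022 m.
h_L = H1 - H2 = 23.207 - 15.022 = 8.186 m.

8.186


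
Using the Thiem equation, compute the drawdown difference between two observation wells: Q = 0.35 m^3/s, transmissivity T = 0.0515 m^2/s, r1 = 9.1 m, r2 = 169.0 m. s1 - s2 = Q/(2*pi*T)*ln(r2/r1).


Thiem equation: s1 - s2 = Q/(2*pi*T) * ln(r2/r1).
ln(r2/r1) = ln(169.0/9.1) = 2.9216.
Q/(2*pi*T) = 0.35 / (2*pi*0.0515) = 0.35 / 0.3236 = 1.0816.
s1 - s2 = 1.0816 * 2.9216 = 3.1601 m.

3.1601


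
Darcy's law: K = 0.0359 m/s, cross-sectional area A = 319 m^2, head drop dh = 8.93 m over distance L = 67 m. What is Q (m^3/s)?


Darcy's law: Q = K * A * i, where i = dh/L.
Hydraulic gradient i = 8.93 / 67 = 0.133284.
Q = 0.0359 * 319 * 0.133284
  = 1.5264 m^3/s.

1.5264


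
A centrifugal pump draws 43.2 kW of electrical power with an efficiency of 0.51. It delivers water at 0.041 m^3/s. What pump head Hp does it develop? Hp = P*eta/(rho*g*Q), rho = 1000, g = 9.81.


Pump head formula: Hp = P * eta / (rho * g * Q).
Numerator: P * eta = 43.2 * 1000 * 0.51 = 22032.0 W.
Denominator: rho * g * Q = 1000 * 9.81 * 0.041 = 402.21.
Hp = 22032.0 / 402.21 = 54.78 m.

54.78


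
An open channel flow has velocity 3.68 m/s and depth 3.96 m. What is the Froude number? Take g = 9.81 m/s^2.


The Froude number is defined as Fr = V / sqrt(g*y).
g*y = 9.81 * 3.96 = 38.8476.
sqrt(g*y) = sqrt(38.8476) = 6.2328.
Fr = 3.68 / 6.2328 = 0.5904.

0.5904


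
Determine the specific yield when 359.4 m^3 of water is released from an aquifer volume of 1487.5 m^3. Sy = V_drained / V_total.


Specific yield Sy = Volume drained / Total volume.
Sy = 359.4 / 1487.5
   = 0.2416.

0.2416


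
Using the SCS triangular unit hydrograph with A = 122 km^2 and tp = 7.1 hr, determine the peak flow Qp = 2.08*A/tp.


SCS formula: Qp = 2.08 * A / tp.
Qp = 2.08 * 122 / 7.1
   = 253.76 / 7.1
   = 35.74 m^3/s per cm.

35.74


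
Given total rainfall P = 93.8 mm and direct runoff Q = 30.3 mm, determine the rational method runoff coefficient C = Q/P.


The runoff coefficient C = runoff depth / rainfall depth.
C = 30.3 / 93.8
  = 0.323.

0.323


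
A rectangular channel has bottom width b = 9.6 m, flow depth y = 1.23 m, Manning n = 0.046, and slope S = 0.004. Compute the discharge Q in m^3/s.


For a rectangular channel, the cross-sectional area A = b * y = 9.6 * 1.23 = 11.81 m^2.
The wetted perimeter P = b + 2y = 9.6 + 2*1.23 = 12.06 m.
Hydraulic radius R = A/P = 11.81/12.06 = 0.9791 m.
Velocity V = (1/n)*R^(2/3)*S^(1/2) = (1/0.046)*0.9791^(2/3)*0.004^(1/2) = 1.3557 m/s.
Discharge Q = A * V = 11.81 * 1.3557 = 16.008 m^3/s.

16.008


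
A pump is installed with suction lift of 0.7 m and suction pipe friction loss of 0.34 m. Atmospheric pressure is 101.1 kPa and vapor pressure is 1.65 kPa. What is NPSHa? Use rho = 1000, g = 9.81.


NPSHa = p_atm/(rho*g) - z_s - hf_s - p_vap/(rho*g).
p_atm/(rho*g) = 101.1*1000 / (1000*9.81) = 10.306 m.
p_vap/(rho*g) = 1.65*1000 / (1000*9.81) = 0.168 m.
NPSHa = 10.306 - 0.7 - 0.34 - 0.168
      = 9.1 m.

9.1


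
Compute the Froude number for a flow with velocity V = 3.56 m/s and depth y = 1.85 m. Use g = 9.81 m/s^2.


The Froude number is defined as Fr = V / sqrt(g*y).
g*y = 9.81 * 1.85 = 18.1485.
sqrt(g*y) = sqrt(18.1485) = 4.2601.
Fr = 3.56 / 4.2601 = 0.8357.

0.8357


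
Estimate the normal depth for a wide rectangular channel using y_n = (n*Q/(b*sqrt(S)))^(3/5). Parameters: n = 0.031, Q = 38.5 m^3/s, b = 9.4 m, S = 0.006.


We use the wide-channel approximation y_n = (n*Q/(b*sqrt(S)))^(3/5).
sqrt(S) = sqrt(0.006) = 0.07746.
Numerator: n*Q = 0.031 * 38.5 = 1.1935.
Denominator: b*sqrt(S) = 9.4 * 0.07746 = 0.728124.
arg = 1.6392.
y_n = 1.6392^(3/5) = 1.3452 m.

1.3452


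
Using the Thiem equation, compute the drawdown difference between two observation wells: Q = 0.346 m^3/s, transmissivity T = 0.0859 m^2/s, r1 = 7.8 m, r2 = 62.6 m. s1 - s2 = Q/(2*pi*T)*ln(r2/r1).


Thiem equation: s1 - s2 = Q/(2*pi*T) * ln(r2/r1).
ln(r2/r1) = ln(62.6/7.8) = 2.0826.
Q/(2*pi*T) = 0.346 / (2*pi*0.0859) = 0.346 / 0.5397 = 0.6411.
s1 - s2 = 0.6411 * 2.0826 = 1.3351 m.

1.3351


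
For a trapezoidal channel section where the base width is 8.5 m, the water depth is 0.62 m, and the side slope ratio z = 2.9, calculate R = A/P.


For a trapezoidal section with side slope z:
A = (b + z*y)*y = (8.5 + 2.9*0.62)*0.62 = 6.385 m^2.
P = b + 2*y*sqrt(1 + z^2) = 8.5 + 2*0.62*sqrt(1 + 2.9^2) = 12.304 m.
R = A/P = 6.385 / 12.304 = 0.5189 m.

0.5189


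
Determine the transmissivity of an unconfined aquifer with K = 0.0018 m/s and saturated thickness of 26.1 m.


Transmissivity is defined as T = K * h.
T = 0.0018 * 26.1
  = 0.047 m^2/s.

0.047


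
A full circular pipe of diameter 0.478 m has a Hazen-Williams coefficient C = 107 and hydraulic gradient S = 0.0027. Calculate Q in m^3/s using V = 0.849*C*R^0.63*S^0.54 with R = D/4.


For a full circular pipe, R = D/4 = 0.478/4 = 0.1195 m.
V = 0.849 * 107 * 0.1195^0.63 * 0.0027^0.54
  = 0.849 * 107 * 0.262266 * 0.041014
  = 0.9772 m/s.
Pipe area A = pi*D^2/4 = pi*0.478^2/4 = 0.1795 m^2.
Q = A * V = 0.1795 * 0.9772 = 0.1754 m^3/s.

0.1754


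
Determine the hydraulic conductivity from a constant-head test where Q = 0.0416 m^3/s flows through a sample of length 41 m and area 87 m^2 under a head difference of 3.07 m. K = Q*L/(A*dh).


From K = Q*L / (A*dh):
Numerator: Q*L = 0.0416 * 41 = 1.7056.
Denominator: A*dh = 87 * 3.07 = 267.09.
K = 1.7056 / 267.09 = 0.006386 m/s.

0.006386


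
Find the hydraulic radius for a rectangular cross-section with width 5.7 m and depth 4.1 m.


For a rectangular section:
Flow area A = b * y = 5.7 * 4.1 = 23.37 m^2.
Wetted perimeter P = b + 2y = 5.7 + 2*4.1 = 13.9 m.
Hydraulic radius R = A/P = 23.37 / 13.9 = 1.6813 m.

1.6813


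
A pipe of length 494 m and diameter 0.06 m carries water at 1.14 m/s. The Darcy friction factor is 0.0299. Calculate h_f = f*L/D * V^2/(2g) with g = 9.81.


Darcy-Weisbach equation: h_f = f * (L/D) * V^2/(2g).
f * L/D = 0.0299 * 494/0.06 = 246.1767.
V^2/(2g) = 1.14^2 / (2*9.81) = 1.2996 / 19.62 = 0.0662 m.
h_f = 246.1767 * 0.0662 = 16.306 m.

16.306


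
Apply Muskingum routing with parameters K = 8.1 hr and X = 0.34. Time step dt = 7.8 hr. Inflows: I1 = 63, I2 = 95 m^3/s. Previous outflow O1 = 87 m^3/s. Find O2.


Muskingum coefficients:
denom = 2*K*(1-X) + dt = 2*8.1*(1-0.34) + 7.8 = 18.492.
C0 = (dt - 2*K*X)/denom = (7.8 - 2*8.1*0.34)/18.492 = 0.1239.
C1 = (dt + 2*K*X)/denom = (7.8 + 2*8.1*0.34)/18.492 = 0.7197.
C2 = (2*K*(1-X) - dt)/denom = 0.1564.
O2 = C0*I2 + C1*I1 + C2*O1
   = 0.1239*95 + 0.7197*63 + 0.1564*87
   = 70.72 m^3/s.

70.72


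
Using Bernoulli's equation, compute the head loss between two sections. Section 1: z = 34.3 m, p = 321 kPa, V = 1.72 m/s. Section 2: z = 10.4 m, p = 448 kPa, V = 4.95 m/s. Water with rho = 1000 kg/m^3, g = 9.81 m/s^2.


Total head at each section: H = z + p/(rho*g) + V^2/(2g).
H1 = 34.3 + 321*1000/(1000*9.81) + 1.72^2/(2*9.81)
   = 34.3 + 32.722 + 0.1508
   = 67.172 m.
H2 = 10.4 + 448*1000/(1000*9.81) + 4.95^2/(2*9.81)
   = 10.4 + 45.668 + 1.2489
   = 57.317 m.
h_L = H1 - H2 = 67.172 - 57.317 = 9.856 m.

9.856


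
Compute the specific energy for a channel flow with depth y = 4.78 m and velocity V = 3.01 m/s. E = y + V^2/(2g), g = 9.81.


Specific energy E = y + V^2/(2g).
Velocity head = V^2/(2g) = 3.01^2 / (2*9.81) = 9.0601 / 19.62 = 0.4618 m.
E = 4.78 + 0.4618 = 5.2418 m.

5.2418


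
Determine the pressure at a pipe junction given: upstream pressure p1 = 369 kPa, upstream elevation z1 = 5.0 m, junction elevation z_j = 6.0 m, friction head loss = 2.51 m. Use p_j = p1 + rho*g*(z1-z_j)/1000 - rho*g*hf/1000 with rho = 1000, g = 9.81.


Junction pressure: p_j = p1 + rho*g*(z1 - z_j)/1000 - rho*g*hf/1000.
Elevation term = 1000*9.81*(5.0 - 6.0)/1000 = -9.81 kPa.
Friction term = 1000*9.81*2.51/1000 = 24.623 kPa.
p_j = 369 + -9.81 - 24.623 = 334.57 kPa.

334.57


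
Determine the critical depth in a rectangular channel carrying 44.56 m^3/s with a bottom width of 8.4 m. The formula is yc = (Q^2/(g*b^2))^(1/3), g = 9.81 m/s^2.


Using yc = (Q^2 / (g * b^2))^(1/3):
Q^2 = 44.56^2 = 1985.59.
g * b^2 = 9.81 * 8.4^2 = 9.81 * 70.56 = 692.19.
Q^2 / (g*b^2) = 1985.59 / 692.19 = 2.8686.
yc = 2.8686^(1/3) = 1.4209 m.

1.4209


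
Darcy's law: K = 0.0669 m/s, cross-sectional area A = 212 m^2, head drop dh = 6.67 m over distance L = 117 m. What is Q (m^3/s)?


Darcy's law: Q = K * A * i, where i = dh/L.
Hydraulic gradient i = 6.67 / 117 = 0.057009.
Q = 0.0669 * 212 * 0.057009
  = 0.8085 m^3/s.

0.8085


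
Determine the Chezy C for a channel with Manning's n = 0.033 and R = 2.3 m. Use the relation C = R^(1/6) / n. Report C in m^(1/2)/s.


The Chezy coefficient relates to Manning's n through C = R^(1/6) / n.
R^(1/6) = 2.3^(1/6) = 1.148915.
C = 1.148915 / 0.033 = 34.82 m^(1/2)/s.

34.82


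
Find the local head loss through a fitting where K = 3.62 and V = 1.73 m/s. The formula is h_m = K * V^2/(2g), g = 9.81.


Minor loss formula: h_m = K * V^2/(2g).
V^2 = 1.73^2 = 2.9929.
V^2/(2g) = 2.9929 / 19.62 = 0.1525 m.
h_m = 3.62 * 0.1525 = 0.5522 m.

0.5522


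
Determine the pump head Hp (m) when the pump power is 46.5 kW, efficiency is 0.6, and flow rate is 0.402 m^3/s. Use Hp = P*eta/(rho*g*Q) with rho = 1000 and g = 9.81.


Pump head formula: Hp = P * eta / (rho * g * Q).
Numerator: P * eta = 46.5 * 1000 * 0.6 = 27900.0 W.
Denominator: rho * g * Q = 1000 * 9.81 * 0.402 = 3943.62.
Hp = 27900.0 / 3943.62 = 7.07 m.

7.07


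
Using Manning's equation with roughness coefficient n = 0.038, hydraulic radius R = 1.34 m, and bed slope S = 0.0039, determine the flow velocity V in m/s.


Manning's equation gives V = (1/n) * R^(2/3) * S^(1/2).
First, compute R^(2/3) = 1.34^(2/3) = 1.2154.
Next, S^(1/2) = 0.0039^(1/2) = 0.06245.
Then 1/n = 1/0.038 = 26.32.
V = 26.32 * 1.2154 * 0.06245 = 1.9975 m/s.

1.9975


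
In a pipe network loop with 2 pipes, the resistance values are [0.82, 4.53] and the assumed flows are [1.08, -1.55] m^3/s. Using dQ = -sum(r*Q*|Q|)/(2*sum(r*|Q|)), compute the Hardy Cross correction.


Numerator terms (r*Q*|Q|): 0.82*1.08*|1.08| = 0.9564; 4.53*-1.55*|-1.55| = -10.8833.
Sum of numerator = -9.9269.
Denominator terms (r*|Q|): 0.82*|1.08| = 0.8856; 4.53*|-1.55| = 7.0215.
2 * sum of denominator = 2 * 7.9071 = 15.8142.
dQ = --9.9269 / 15.8142 = 0.6277 m^3/s.

0.6277


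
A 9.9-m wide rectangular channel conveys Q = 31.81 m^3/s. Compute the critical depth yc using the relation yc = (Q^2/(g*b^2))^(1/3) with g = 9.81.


Using yc = (Q^2 / (g * b^2))^(1/3):
Q^2 = 31.81^2 = 1011.88.
g * b^2 = 9.81 * 9.9^2 = 9.81 * 98.01 = 961.48.
Q^2 / (g*b^2) = 1011.88 / 961.48 = 1.0524.
yc = 1.0524^(1/3) = 1.0172 m.

1.0172


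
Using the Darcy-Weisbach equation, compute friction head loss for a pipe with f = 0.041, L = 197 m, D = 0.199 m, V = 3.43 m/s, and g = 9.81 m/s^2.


Darcy-Weisbach equation: h_f = f * (L/D) * V^2/(2g).
f * L/D = 0.041 * 197/0.199 = 40.5879.
V^2/(2g) = 3.43^2 / (2*9.81) = 11.7649 / 19.62 = 0.5996 m.
h_f = 40.5879 * 0.5996 = 24.338 m.

24.338


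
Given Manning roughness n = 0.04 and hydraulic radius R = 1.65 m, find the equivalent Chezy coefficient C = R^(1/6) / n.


The Chezy coefficient relates to Manning's n through C = R^(1/6) / n.
R^(1/6) = 1.65^(1/6) = 1.087045.
C = 1.087045 / 0.04 = 27.18 m^(1/2)/s.

27.18


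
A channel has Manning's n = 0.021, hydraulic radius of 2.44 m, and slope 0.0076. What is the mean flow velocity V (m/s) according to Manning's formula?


Manning's equation gives V = (1/n) * R^(2/3) * S^(1/2).
First, compute R^(2/3) = 2.44^(2/3) = 1.8124.
Next, S^(1/2) = 0.0076^(1/2) = 0.087178.
Then 1/n = 1/0.021 = 47.62.
V = 47.62 * 1.8124 * 0.087178 = 7.524 m/s.

7.524


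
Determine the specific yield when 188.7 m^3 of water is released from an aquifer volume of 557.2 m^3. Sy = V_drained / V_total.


Specific yield Sy = Volume drained / Total volume.
Sy = 188.7 / 557.2
   = 0.3387.

0.3387


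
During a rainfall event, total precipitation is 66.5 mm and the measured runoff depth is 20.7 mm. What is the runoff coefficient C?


The runoff coefficient C = runoff depth / rainfall depth.
C = 20.7 / 66.5
  = 0.3113.

0.3113


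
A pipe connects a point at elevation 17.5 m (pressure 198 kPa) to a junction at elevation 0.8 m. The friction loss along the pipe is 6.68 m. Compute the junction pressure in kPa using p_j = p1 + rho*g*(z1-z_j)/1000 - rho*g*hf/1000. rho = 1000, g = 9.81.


Junction pressure: p_j = p1 + rho*g*(z1 - z_j)/1000 - rho*g*hf/1000.
Elevation term = 1000*9.81*(17.5 - 0.8)/1000 = 163.827 kPa.
Friction term = 1000*9.81*6.68/1000 = 65.531 kPa.
p_j = 198 + 163.827 - 65.531 = 296.3 kPa.

296.3


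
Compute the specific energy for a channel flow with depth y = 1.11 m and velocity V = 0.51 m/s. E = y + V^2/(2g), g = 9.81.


Specific energy E = y + V^2/(2g).
Velocity head = V^2/(2g) = 0.51^2 / (2*9.81) = 0.2601 / 19.62 = 0.0133 m.
E = 1.11 + 0.0133 = 1.1233 m.

1.1233


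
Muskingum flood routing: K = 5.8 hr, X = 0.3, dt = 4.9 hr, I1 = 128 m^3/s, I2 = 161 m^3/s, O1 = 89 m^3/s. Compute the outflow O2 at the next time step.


Muskingum coefficients:
denom = 2*K*(1-X) + dt = 2*5.8*(1-0.3) + 4.9 = 13.02.
C0 = (dt - 2*K*X)/denom = (4.9 - 2*5.8*0.3)/13.02 = 0.1091.
C1 = (dt + 2*K*X)/denom = (4.9 + 2*5.8*0.3)/13.02 = 0.6436.
C2 = (2*K*(1-X) - dt)/denom = 0.2473.
O2 = C0*I2 + C1*I1 + C2*O1
   = 0.1091*161 + 0.6436*128 + 0.2473*89
   = 121.95 m^3/s.

121.95


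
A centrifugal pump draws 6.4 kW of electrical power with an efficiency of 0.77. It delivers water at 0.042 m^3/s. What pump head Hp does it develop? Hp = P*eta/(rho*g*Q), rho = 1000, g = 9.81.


Pump head formula: Hp = P * eta / (rho * g * Q).
Numerator: P * eta = 6.4 * 1000 * 0.77 = 4928.0 W.
Denominator: rho * g * Q = 1000 * 9.81 * 0.042 = 412.02.
Hp = 4928.0 / 412.02 = 11.96 m.

11.96


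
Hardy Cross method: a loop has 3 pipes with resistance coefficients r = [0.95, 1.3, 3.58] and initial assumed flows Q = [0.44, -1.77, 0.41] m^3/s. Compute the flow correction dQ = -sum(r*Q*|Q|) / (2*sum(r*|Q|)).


Numerator terms (r*Q*|Q|): 0.95*0.44*|0.44| = 0.1839; 1.3*-1.77*|-1.77| = -4.0728; 3.58*0.41*|0.41| = 0.6018.
Sum of numerator = -3.2871.
Denominator terms (r*|Q|): 0.95*|0.44| = 0.418; 1.3*|-1.77| = 2.301; 3.58*|0.41| = 1.4678.
2 * sum of denominator = 2 * 4.1868 = 8.3736.
dQ = --3.2871 / 8.3736 = 0.3925 m^3/s.

0.3925


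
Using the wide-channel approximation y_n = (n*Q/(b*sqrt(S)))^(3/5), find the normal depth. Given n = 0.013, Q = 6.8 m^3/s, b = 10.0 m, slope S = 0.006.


We use the wide-channel approximation y_n = (n*Q/(b*sqrt(S)))^(3/5).
sqrt(S) = sqrt(0.006) = 0.07746.
Numerator: n*Q = 0.013 * 6.8 = 0.0884.
Denominator: b*sqrt(S) = 10.0 * 0.07746 = 0.7746.
arg = 0.1141.
y_n = 0.1141^(3/5) = 0.2719 m.

0.2719


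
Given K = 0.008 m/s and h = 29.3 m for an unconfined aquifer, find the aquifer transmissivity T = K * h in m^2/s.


Transmissivity is defined as T = K * h.
T = 0.008 * 29.3
  = 0.2344 m^2/s.

0.2344


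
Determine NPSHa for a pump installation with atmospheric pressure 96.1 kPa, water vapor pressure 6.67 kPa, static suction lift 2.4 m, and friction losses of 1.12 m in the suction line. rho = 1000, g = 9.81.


NPSHa = p_atm/(rho*g) - z_s - hf_s - p_vap/(rho*g).
p_atm/(rho*g) = 96.1*1000 / (1000*9.81) = 9.796 m.
p_vap/(rho*g) = 6.67*1000 / (1000*9.81) = 0.68 m.
NPSHa = 9.796 - 2.4 - 1.12 - 0.68
      = 5.6 m.

5.6


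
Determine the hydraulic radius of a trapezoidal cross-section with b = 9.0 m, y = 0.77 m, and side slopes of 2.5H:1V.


For a trapezoidal section with side slope z:
A = (b + z*y)*y = (9.0 + 2.5*0.77)*0.77 = 8.412 m^2.
P = b + 2*y*sqrt(1 + z^2) = 9.0 + 2*0.77*sqrt(1 + 2.5^2) = 13.147 m.
R = A/P = 8.412 / 13.147 = 0.6399 m.

0.6399


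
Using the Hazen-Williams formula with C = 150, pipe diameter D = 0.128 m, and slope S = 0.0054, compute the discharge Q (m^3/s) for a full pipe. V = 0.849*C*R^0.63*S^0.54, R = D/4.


For a full circular pipe, R = D/4 = 0.128/4 = 0.032 m.
V = 0.849 * 150 * 0.032^0.63 * 0.0054^0.54
  = 0.849 * 150 * 0.114352 * 0.059634
  = 0.8684 m/s.
Pipe area A = pi*D^2/4 = pi*0.128^2/4 = 0.0129 m^2.
Q = A * V = 0.0129 * 0.8684 = 0.0112 m^3/s.

0.0112


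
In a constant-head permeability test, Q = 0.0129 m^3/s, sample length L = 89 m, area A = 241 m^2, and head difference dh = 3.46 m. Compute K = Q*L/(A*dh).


From K = Q*L / (A*dh):
Numerator: Q*L = 0.0129 * 89 = 1.1481.
Denominator: A*dh = 241 * 3.46 = 833.86.
K = 1.1481 / 833.86 = 0.001377 m/s.

0.001377


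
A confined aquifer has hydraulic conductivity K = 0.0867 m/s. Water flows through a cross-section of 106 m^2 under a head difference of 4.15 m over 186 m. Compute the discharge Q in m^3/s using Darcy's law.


Darcy's law: Q = K * A * i, where i = dh/L.
Hydraulic gradient i = 4.15 / 186 = 0.022312.
Q = 0.0867 * 106 * 0.022312
  = 0.2051 m^3/s.

0.2051


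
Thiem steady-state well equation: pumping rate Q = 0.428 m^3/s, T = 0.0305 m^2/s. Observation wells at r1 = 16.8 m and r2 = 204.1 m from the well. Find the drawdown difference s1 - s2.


Thiem equation: s1 - s2 = Q/(2*pi*T) * ln(r2/r1).
ln(r2/r1) = ln(204.1/16.8) = 2.4972.
Q/(2*pi*T) = 0.428 / (2*pi*0.0305) = 0.428 / 0.1916 = 2.2334.
s1 - s2 = 2.2334 * 2.4972 = 5.5773 m.

5.5773


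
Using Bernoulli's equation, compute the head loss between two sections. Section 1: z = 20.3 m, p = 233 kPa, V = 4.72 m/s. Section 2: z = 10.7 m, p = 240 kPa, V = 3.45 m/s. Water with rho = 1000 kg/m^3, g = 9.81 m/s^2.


Total head at each section: H = z + p/(rho*g) + V^2/(2g).
H1 = 20.3 + 233*1000/(1000*9.81) + 4.72^2/(2*9.81)
   = 20.3 + 23.751 + 1.1355
   = 45.187 m.
H2 = 10.7 + 240*1000/(1000*9.81) + 3.45^2/(2*9.81)
   = 10.7 + 24.465 + 0.6067
   = 35.771 m.
h_L = H1 - H2 = 45.187 - 35.771 = 9.415 m.

9.415


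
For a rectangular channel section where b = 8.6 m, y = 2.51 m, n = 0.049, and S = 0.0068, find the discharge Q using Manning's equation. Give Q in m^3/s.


For a rectangular channel, the cross-sectional area A = b * y = 8.6 * 2.51 = 21.59 m^2.
The wetted perimeter P = b + 2y = 8.6 + 2*2.51 = 13.62 m.
Hydraulic radius R = A/P = 21.59/13.62 = 1.5849 m.
Velocity V = (1/n)*R^(2/3)*S^(1/2) = (1/0.049)*1.5849^(2/3)*0.0068^(1/2) = 2.2876 m/s.
Discharge Q = A * V = 21.59 * 2.2876 = 49.381 m^3/s.

49.381


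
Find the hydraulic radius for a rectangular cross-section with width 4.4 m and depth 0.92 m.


For a rectangular section:
Flow area A = b * y = 4.4 * 0.92 = 4.05 m^2.
Wetted perimeter P = b + 2y = 4.4 + 2*0.92 = 6.24 m.
Hydraulic radius R = A/P = 4.05 / 6.24 = 0.6487 m.

0.6487


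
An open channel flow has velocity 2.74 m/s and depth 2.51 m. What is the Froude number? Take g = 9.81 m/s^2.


The Froude number is defined as Fr = V / sqrt(g*y).
g*y = 9.81 * 2.51 = 24.6231.
sqrt(g*y) = sqrt(24.6231) = 4.9622.
Fr = 2.74 / 4.9622 = 0.5522.

0.5522


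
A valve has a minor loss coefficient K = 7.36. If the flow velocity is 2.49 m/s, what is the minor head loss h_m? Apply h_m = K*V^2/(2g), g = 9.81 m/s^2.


Minor loss formula: h_m = K * V^2/(2g).
V^2 = 2.49^2 = 6.2001.
V^2/(2g) = 6.2001 / 19.62 = 0.316 m.
h_m = 7.36 * 0.316 = 2.3258 m.

2.3258


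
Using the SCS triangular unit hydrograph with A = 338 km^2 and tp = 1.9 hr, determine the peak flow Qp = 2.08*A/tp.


SCS formula: Qp = 2.08 * A / tp.
Qp = 2.08 * 338 / 1.9
   = 703.04 / 1.9
   = 370.02 m^3/s per cm.

370.02


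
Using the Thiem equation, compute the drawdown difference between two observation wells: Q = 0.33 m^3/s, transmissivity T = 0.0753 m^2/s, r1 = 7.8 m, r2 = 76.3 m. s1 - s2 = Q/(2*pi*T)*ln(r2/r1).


Thiem equation: s1 - s2 = Q/(2*pi*T) * ln(r2/r1).
ln(r2/r1) = ln(76.3/7.8) = 2.2805.
Q/(2*pi*T) = 0.33 / (2*pi*0.0753) = 0.33 / 0.4731 = 0.6975.
s1 - s2 = 0.6975 * 2.2805 = 1.5907 m.

1.5907


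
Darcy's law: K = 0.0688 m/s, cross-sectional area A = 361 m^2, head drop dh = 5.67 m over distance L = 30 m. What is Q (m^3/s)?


Darcy's law: Q = K * A * i, where i = dh/L.
Hydraulic gradient i = 5.67 / 30 = 0.189.
Q = 0.0688 * 361 * 0.189
  = 4.6942 m^3/s.

4.6942


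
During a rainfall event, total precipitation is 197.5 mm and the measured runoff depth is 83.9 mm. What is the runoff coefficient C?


The runoff coefficient C = runoff depth / rainfall depth.
C = 83.9 / 197.5
  = 0.4248.

0.4248


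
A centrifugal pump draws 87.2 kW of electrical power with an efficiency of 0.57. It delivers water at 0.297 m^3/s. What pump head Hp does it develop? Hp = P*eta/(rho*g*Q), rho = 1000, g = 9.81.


Pump head formula: Hp = P * eta / (rho * g * Q).
Numerator: P * eta = 87.2 * 1000 * 0.57 = 49704.0 W.
Denominator: rho * g * Q = 1000 * 9.81 * 0.297 = 2913.57.
Hp = 49704.0 / 2913.57 = 17.06 m.

17.06


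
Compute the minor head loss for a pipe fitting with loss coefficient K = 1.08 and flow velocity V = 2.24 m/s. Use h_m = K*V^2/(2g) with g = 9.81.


Minor loss formula: h_m = K * V^2/(2g).
V^2 = 2.24^2 = 5.0176.
V^2/(2g) = 5.0176 / 19.62 = 0.2557 m.
h_m = 1.08 * 0.2557 = 0.2762 m.

0.2762


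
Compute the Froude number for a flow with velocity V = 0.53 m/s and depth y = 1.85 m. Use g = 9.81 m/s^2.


The Froude number is defined as Fr = V / sqrt(g*y).
g*y = 9.81 * 1.85 = 18.1485.
sqrt(g*y) = sqrt(18.1485) = 4.2601.
Fr = 0.53 / 4.2601 = 0.1244.

0.1244


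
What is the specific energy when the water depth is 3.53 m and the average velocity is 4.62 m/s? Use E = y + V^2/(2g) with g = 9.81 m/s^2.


Specific energy E = y + V^2/(2g).
Velocity head = V^2/(2g) = 4.62^2 / (2*9.81) = 21.3444 / 19.62 = 1.0879 m.
E = 3.53 + 1.0879 = 4.6179 m.

4.6179


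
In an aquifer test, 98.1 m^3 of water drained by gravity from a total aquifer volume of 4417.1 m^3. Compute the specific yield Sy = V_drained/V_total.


Specific yield Sy = Volume drained / Total volume.
Sy = 98.1 / 4417.1
   = 0.0222.

0.0222


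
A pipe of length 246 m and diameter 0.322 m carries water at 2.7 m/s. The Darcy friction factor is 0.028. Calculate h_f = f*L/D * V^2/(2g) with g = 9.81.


Darcy-Weisbach equation: h_f = f * (L/D) * V^2/(2g).
f * L/D = 0.028 * 246/0.322 = 21.3913.
V^2/(2g) = 2.7^2 / (2*9.81) = 7.29 / 19.62 = 0.3716 m.
h_f = 21.3913 * 0.3716 = 7.948 m.

7.948


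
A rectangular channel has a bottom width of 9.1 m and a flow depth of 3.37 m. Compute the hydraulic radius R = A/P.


For a rectangular section:
Flow area A = b * y = 9.1 * 3.37 = 30.67 m^2.
Wetted perimeter P = b + 2y = 9.1 + 2*3.37 = 15.84 m.
Hydraulic radius R = A/P = 30.67 / 15.84 = 1.936 m.

1.936


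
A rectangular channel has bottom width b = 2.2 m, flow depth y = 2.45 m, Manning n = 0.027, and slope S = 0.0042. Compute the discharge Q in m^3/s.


For a rectangular channel, the cross-sectional area A = b * y = 2.2 * 2.45 = 5.39 m^2.
The wetted perimeter P = b + 2y = 2.2 + 2*2.45 = 7.1 m.
Hydraulic radius R = A/P = 5.39/7.1 = 0.7592 m.
Velocity V = (1/n)*R^(2/3)*S^(1/2) = (1/0.027)*0.7592^(2/3)*0.0042^(1/2) = 1.9975 m/s.
Discharge Q = A * V = 5.39 * 1.9975 = 10.766 m^3/s.

10.766


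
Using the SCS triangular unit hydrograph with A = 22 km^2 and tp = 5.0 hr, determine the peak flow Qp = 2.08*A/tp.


SCS formula: Qp = 2.08 * A / tp.
Qp = 2.08 * 22 / 5.0
   = 45.76 / 5.0
   = 9.15 m^3/s per cm.

9.15


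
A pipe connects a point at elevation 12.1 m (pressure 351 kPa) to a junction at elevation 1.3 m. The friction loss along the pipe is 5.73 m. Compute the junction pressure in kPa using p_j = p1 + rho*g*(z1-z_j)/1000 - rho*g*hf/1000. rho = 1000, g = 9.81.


Junction pressure: p_j = p1 + rho*g*(z1 - z_j)/1000 - rho*g*hf/1000.
Elevation term = 1000*9.81*(12.1 - 1.3)/1000 = 105.948 kPa.
Friction term = 1000*9.81*5.73/1000 = 56.211 kPa.
p_j = 351 + 105.948 - 56.211 = 400.74 kPa.

400.74


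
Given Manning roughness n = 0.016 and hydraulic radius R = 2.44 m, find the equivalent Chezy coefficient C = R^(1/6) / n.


The Chezy coefficient relates to Manning's n through C = R^(1/6) / n.
R^(1/6) = 2.44^(1/6) = 1.160286.
C = 1.160286 / 0.016 = 72.52 m^(1/2)/s.

72.52


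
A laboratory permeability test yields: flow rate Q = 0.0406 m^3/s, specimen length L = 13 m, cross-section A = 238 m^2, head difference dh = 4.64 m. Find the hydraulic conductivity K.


From K = Q*L / (A*dh):
Numerator: Q*L = 0.0406 * 13 = 0.5278.
Denominator: A*dh = 238 * 4.64 = 1104.32.
K = 0.5278 / 1104.32 = 0.000478 m/s.

0.000478


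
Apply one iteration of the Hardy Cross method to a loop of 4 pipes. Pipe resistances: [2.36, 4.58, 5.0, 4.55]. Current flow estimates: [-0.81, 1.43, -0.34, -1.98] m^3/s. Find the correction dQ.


Numerator terms (r*Q*|Q|): 2.36*-0.81*|-0.81| = -1.5484; 4.58*1.43*|1.43| = 9.3656; 5.0*-0.34*|-0.34| = -0.578; 4.55*-1.98*|-1.98| = -17.8378.
Sum of numerator = -10.5986.
Denominator terms (r*|Q|): 2.36*|-0.81| = 1.9116; 4.58*|1.43| = 6.5494; 5.0*|-0.34| = 1.7; 4.55*|-1.98| = 9.009.
2 * sum of denominator = 2 * 19.17 = 38.34.
dQ = --10.5986 / 38.34 = 0.2764 m^3/s.

0.2764


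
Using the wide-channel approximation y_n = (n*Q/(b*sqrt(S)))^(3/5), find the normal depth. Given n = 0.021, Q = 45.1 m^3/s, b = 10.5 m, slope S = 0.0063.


We use the wide-channel approximation y_n = (n*Q/(b*sqrt(S)))^(3/5).
sqrt(S) = sqrt(0.0063) = 0.079373.
Numerator: n*Q = 0.021 * 45.1 = 0.9471.
Denominator: b*sqrt(S) = 10.5 * 0.079373 = 0.833417.
arg = 1.1364.
y_n = 1.1364^(3/5) = 1.0797 m.

1.0797


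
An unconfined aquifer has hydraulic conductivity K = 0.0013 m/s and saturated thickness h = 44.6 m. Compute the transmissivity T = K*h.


Transmissivity is defined as T = K * h.
T = 0.0013 * 44.6
  = 0.058 m^2/s.

0.058


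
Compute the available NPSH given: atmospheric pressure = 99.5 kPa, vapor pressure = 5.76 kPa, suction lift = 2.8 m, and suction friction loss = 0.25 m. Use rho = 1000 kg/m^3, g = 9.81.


NPSHa = p_atm/(rho*g) - z_s - hf_s - p_vap/(rho*g).
p_atm/(rho*g) = 99.5*1000 / (1000*9.81) = 10.143 m.
p_vap/(rho*g) = 5.76*1000 / (1000*9.81) = 0.587 m.
NPSHa = 10.143 - 2.8 - 0.25 - 0.587
      = 6.51 m.

6.51


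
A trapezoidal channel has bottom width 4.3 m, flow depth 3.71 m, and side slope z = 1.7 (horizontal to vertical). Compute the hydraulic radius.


For a trapezoidal section with side slope z:
A = (b + z*y)*y = (4.3 + 1.7*3.71)*3.71 = 39.352 m^2.
P = b + 2*y*sqrt(1 + z^2) = 4.3 + 2*3.71*sqrt(1 + 1.7^2) = 18.935 m.
R = A/P = 39.352 / 18.935 = 2.0783 m.

2.0783


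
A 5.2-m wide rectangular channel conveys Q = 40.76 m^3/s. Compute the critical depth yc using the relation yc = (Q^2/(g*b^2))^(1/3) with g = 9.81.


Using yc = (Q^2 / (g * b^2))^(1/3):
Q^2 = 40.76^2 = 1661.38.
g * b^2 = 9.81 * 5.2^2 = 9.81 * 27.04 = 265.26.
Q^2 / (g*b^2) = 1661.38 / 265.26 = 6.2632.
yc = 6.2632^(1/3) = 1.8433 m.

1.8433


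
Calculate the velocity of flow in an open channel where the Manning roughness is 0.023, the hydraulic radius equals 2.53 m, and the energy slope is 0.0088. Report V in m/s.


Manning's equation gives V = (1/n) * R^(2/3) * S^(1/2).
First, compute R^(2/3) = 2.53^(2/3) = 1.8567.
Next, S^(1/2) = 0.0088^(1/2) = 0.093808.
Then 1/n = 1/0.023 = 43.48.
V = 43.48 * 1.8567 * 0.093808 = 7.5729 m/s.

7.5729


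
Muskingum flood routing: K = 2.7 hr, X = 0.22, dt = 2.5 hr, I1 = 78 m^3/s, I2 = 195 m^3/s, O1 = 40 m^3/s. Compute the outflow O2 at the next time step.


Muskingum coefficients:
denom = 2*K*(1-X) + dt = 2*2.7*(1-0.22) + 2.5 = 6.712.
C0 = (dt - 2*K*X)/denom = (2.5 - 2*2.7*0.22)/6.712 = 0.1955.
C1 = (dt + 2*K*X)/denom = (2.5 + 2*2.7*0.22)/6.712 = 0.5495.
C2 = (2*K*(1-X) - dt)/denom = 0.2551.
O2 = C0*I2 + C1*I1 + C2*O1
   = 0.1955*195 + 0.5495*78 + 0.2551*40
   = 91.18 m^3/s.

91.18


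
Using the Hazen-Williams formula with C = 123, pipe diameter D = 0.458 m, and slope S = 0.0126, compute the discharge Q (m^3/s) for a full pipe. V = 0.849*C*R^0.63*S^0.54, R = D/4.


For a full circular pipe, R = D/4 = 0.458/4 = 0.1145 m.
V = 0.849 * 123 * 0.1145^0.63 * 0.0126^0.54
  = 0.849 * 123 * 0.255298 * 0.094232
  = 2.5122 m/s.
Pipe area A = pi*D^2/4 = pi*0.458^2/4 = 0.1647 m^2.
Q = A * V = 0.1647 * 2.5122 = 0.4139 m^3/s.

0.4139


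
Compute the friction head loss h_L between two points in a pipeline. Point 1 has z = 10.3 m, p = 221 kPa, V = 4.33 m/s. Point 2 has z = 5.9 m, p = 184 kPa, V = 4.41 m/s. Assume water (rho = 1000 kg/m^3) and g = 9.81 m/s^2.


Total head at each section: H = z + p/(rho*g) + V^2/(2g).
H1 = 10.3 + 221*1000/(1000*9.81) + 4.33^2/(2*9.81)
   = 10.3 + 22.528 + 0.9556
   = 33.784 m.
H2 = 5.9 + 184*1000/(1000*9.81) + 4.41^2/(2*9.81)
   = 5.9 + 18.756 + 0.9912
   = 25.648 m.
h_L = H1 - H2 = 33.784 - 25.648 = 8.136 m.

8.136


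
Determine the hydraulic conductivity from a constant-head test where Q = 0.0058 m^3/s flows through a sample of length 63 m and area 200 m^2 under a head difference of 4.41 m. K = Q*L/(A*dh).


From K = Q*L / (A*dh):
Numerator: Q*L = 0.0058 * 63 = 0.3654.
Denominator: A*dh = 200 * 4.41 = 882.0.
K = 0.3654 / 882.0 = 0.000414 m/s.

0.000414


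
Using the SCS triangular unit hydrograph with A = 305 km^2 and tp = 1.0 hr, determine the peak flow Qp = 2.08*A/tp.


SCS formula: Qp = 2.08 * A / tp.
Qp = 2.08 * 305 / 1.0
   = 634.4 / 1.0
   = 634.4 m^3/s per cm.

634.4


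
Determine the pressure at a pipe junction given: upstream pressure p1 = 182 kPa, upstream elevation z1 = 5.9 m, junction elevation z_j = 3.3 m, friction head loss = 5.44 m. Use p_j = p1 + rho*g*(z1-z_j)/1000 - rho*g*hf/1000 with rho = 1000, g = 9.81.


Junction pressure: p_j = p1 + rho*g*(z1 - z_j)/1000 - rho*g*hf/1000.
Elevation term = 1000*9.81*(5.9 - 3.3)/1000 = 25.506 kPa.
Friction term = 1000*9.81*5.44/1000 = 53.366 kPa.
p_j = 182 + 25.506 - 53.366 = 154.14 kPa.

154.14


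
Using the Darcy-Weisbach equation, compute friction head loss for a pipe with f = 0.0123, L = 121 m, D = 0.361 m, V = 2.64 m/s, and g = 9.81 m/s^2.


Darcy-Weisbach equation: h_f = f * (L/D) * V^2/(2g).
f * L/D = 0.0123 * 121/0.361 = 4.1227.
V^2/(2g) = 2.64^2 / (2*9.81) = 6.9696 / 19.62 = 0.3552 m.
h_f = 4.1227 * 0.3552 = 1.465 m.

1.465


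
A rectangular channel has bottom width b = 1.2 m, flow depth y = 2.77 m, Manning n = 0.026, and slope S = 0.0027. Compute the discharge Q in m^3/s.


For a rectangular channel, the cross-sectional area A = b * y = 1.2 * 2.77 = 3.32 m^2.
The wetted perimeter P = b + 2y = 1.2 + 2*2.77 = 6.74 m.
Hydraulic radius R = A/P = 3.32/6.74 = 0.4932 m.
Velocity V = (1/n)*R^(2/3)*S^(1/2) = (1/0.026)*0.4932^(2/3)*0.0027^(1/2) = 1.2475 m/s.
Discharge Q = A * V = 3.32 * 1.2475 = 4.147 m^3/s.

4.147


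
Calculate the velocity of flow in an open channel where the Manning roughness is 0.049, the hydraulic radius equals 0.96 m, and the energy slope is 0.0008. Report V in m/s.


Manning's equation gives V = (1/n) * R^(2/3) * S^(1/2).
First, compute R^(2/3) = 0.96^(2/3) = 0.9732.
Next, S^(1/2) = 0.0008^(1/2) = 0.028284.
Then 1/n = 1/0.049 = 20.41.
V = 20.41 * 0.9732 * 0.028284 = 0.5617 m/s.

0.5617


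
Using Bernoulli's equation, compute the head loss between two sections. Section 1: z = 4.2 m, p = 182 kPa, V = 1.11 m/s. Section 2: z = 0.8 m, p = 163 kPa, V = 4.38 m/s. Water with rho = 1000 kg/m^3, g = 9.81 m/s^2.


Total head at each section: H = z + p/(rho*g) + V^2/(2g).
H1 = 4.2 + 182*1000/(1000*9.81) + 1.11^2/(2*9.81)
   = 4.2 + 18.552 + 0.0628
   = 22.815 m.
H2 = 0.8 + 163*1000/(1000*9.81) + 4.38^2/(2*9.81)
   = 0.8 + 16.616 + 0.9778
   = 18.393 m.
h_L = H1 - H2 = 22.815 - 18.393 = 4.422 m.

4.422


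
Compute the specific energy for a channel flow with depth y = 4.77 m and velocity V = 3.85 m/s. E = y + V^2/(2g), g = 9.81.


Specific energy E = y + V^2/(2g).
Velocity head = V^2/(2g) = 3.85^2 / (2*9.81) = 14.8225 / 19.62 = 0.7555 m.
E = 4.77 + 0.7555 = 5.5255 m.

5.5255


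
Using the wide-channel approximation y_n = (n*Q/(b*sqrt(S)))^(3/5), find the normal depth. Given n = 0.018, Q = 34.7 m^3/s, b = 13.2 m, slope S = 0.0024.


We use the wide-channel approximation y_n = (n*Q/(b*sqrt(S)))^(3/5).
sqrt(S) = sqrt(0.0024) = 0.04899.
Numerator: n*Q = 0.018 * 34.7 = 0.6246.
Denominator: b*sqrt(S) = 13.2 * 0.04899 = 0.646668.
arg = 0.9659.
y_n = 0.9659^(3/5) = 0.9794 m.

0.9794


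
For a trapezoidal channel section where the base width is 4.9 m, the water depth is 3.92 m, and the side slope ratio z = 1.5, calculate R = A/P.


For a trapezoidal section with side slope z:
A = (b + z*y)*y = (4.9 + 1.5*3.92)*3.92 = 42.258 m^2.
P = b + 2*y*sqrt(1 + z^2) = 4.9 + 2*3.92*sqrt(1 + 1.5^2) = 19.034 m.
R = A/P = 42.258 / 19.034 = 2.2201 m.

2.2201


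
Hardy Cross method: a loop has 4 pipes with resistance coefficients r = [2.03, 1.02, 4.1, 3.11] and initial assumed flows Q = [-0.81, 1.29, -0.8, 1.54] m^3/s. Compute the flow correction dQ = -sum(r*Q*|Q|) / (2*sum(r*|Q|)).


Numerator terms (r*Q*|Q|): 2.03*-0.81*|-0.81| = -1.3319; 1.02*1.29*|1.29| = 1.6974; 4.1*-0.8*|-0.8| = -2.624; 3.11*1.54*|1.54| = 7.3757.
Sum of numerator = 5.1172.
Denominator terms (r*|Q|): 2.03*|-0.81| = 1.6443; 1.02*|1.29| = 1.3158; 4.1*|-0.8| = 3.28; 3.11*|1.54| = 4.7894.
2 * sum of denominator = 2 * 11.0295 = 22.059.
dQ = -5.1172 / 22.059 = -0.232 m^3/s.

-0.232


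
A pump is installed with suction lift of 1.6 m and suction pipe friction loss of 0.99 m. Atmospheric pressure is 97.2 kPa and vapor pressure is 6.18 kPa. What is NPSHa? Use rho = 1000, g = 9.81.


NPSHa = p_atm/(rho*g) - z_s - hf_s - p_vap/(rho*g).
p_atm/(rho*g) = 97.2*1000 / (1000*9.81) = 9.908 m.
p_vap/(rho*g) = 6.18*1000 / (1000*9.81) = 0.63 m.
NPSHa = 9.908 - 1.6 - 0.99 - 0.63
      = 6.69 m.

6.69


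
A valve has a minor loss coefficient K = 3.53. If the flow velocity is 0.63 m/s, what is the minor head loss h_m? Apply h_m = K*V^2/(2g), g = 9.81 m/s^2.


Minor loss formula: h_m = K * V^2/(2g).
V^2 = 0.63^2 = 0.3969.
V^2/(2g) = 0.3969 / 19.62 = 0.0202 m.
h_m = 3.53 * 0.0202 = 0.0714 m.

0.0714


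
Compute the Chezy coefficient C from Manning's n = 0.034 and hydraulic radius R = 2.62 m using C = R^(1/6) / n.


The Chezy coefficient relates to Manning's n through C = R^(1/6) / n.
R^(1/6) = 2.62^(1/6) = 1.174132.
C = 1.174132 / 0.034 = 34.53 m^(1/2)/s.

34.53


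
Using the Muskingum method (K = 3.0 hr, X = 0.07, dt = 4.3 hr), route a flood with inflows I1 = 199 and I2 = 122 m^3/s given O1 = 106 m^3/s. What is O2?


Muskingum coefficients:
denom = 2*K*(1-X) + dt = 2*3.0*(1-0.07) + 4.3 = 9.88.
C0 = (dt - 2*K*X)/denom = (4.3 - 2*3.0*0.07)/9.88 = 0.3927.
C1 = (dt + 2*K*X)/denom = (4.3 + 2*3.0*0.07)/9.88 = 0.4777.
C2 = (2*K*(1-X) - dt)/denom = 0.1296.
O2 = C0*I2 + C1*I1 + C2*O1
   = 0.3927*122 + 0.4777*199 + 0.1296*106
   = 156.71 m^3/s.

156.71


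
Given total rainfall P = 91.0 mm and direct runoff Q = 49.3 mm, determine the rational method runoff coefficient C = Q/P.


The runoff coefficient C = runoff depth / rainfall depth.
C = 49.3 / 91.0
  = 0.5418.

0.5418


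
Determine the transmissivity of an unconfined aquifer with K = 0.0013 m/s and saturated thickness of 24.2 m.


Transmissivity is defined as T = K * h.
T = 0.0013 * 24.2
  = 0.0315 m^2/s.

0.0315
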